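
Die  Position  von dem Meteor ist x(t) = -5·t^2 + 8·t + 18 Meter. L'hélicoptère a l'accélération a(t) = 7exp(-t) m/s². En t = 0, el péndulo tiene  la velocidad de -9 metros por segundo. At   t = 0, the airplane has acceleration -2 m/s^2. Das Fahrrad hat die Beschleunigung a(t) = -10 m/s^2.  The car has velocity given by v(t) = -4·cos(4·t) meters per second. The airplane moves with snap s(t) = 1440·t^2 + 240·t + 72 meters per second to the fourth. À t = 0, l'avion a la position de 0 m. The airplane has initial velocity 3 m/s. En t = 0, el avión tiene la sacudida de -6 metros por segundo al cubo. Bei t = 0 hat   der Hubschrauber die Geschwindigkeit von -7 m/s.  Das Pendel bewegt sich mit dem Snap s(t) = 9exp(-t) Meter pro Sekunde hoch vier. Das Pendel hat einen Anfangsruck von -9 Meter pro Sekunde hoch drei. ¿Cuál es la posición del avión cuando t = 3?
Debemos encontrar la integral de nuestra ecuación del snap s(t) = 1440·t^2 + 240·t + 72 4 veces. Integrando el snap y usando la condición inicial j(0) = -6, obtenemos j(t) = 480·t^3 + 120·t^2 + 72·t - 6. La integral de la sacudida, con a(0) = -2, da la aceleración: a(t) = 120·t^4 + 40·t^3 + 36·t^2 - 6·t - 2. Tomando ∫a(t)dt y aplicando v(0) = 3, encontramos v(t) = 24·t^5 + 10·t^4 + 12·t^3 - 3·t^2 - 2·t + 3. La antiderivada de la velocidad es la posición. Usando x(0) = 0, obtenemos x(t) = 4·t^6 + 2·t^5 + 3·t^4 - t^3 - t^2 + 3·t. De la ecuación de la posición x(t) = 4·t^6 + 2·t^5 + 3·t^4 - t^3 - t^2 + 3·t, sustituimos t = 3 para obtener x = 3618.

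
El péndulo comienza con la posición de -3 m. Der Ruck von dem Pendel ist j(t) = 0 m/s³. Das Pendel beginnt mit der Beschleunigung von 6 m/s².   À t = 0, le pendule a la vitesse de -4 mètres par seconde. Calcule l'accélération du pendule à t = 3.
Nous devons intégrer notre équation du jerk j(t) = 0 1 fois. L'intégrale du jerk est l'accélération. En utilisant a(0) = 6, nous obtenons a(t) = 6. Nous avons l'accélération a(t) = 6. En substituant t = 3: a(3) = 6.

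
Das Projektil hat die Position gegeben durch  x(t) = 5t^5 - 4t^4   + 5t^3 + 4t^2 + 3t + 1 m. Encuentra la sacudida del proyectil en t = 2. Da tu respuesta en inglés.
Starting from position x(t) = 5·t^5 - 4·t^4 + 5·t^3 + 4·t^2 + 3·t + 1, we take 3 derivatives. Taking d/dt of x(t), we find v(t) = 25·t^4 - 16·t^3 + 15·t^2 + 8·t + 3. The derivative of velocity gives acceleration: a(t) = 100·t^3 - 48·t^2 + 30·t + 8. Taking d/dt of a(t), we find j(t) = 300·t^2 - 96·t + 30. We have jerk j(t) = 300·t^2 - 96·t + 30. Substituting t = 2: j(2) = 1038.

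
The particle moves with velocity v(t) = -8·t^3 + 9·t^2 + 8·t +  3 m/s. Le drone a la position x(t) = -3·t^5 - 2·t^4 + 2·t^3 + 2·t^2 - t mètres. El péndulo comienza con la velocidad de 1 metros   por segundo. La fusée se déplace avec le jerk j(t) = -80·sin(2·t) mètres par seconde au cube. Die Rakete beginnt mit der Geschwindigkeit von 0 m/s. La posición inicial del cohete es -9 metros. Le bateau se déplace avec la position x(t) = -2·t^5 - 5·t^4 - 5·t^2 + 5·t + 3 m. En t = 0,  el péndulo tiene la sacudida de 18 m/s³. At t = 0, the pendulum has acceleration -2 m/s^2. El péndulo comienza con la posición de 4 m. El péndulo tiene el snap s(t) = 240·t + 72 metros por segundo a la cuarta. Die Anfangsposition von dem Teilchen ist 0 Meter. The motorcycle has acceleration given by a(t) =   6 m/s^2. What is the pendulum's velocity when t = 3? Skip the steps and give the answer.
At t = 3, v = 1210.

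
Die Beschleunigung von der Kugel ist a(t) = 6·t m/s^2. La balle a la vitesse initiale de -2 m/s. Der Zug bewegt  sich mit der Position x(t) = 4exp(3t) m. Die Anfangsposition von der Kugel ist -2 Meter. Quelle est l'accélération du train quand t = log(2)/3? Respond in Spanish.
Debemos derivar nuestra ecuación de la posición x(t) = 4·exp(3·t) 2 veces. La derivada de la posición da la velocidad: v(t) = 12·exp(3·t). Tomando d/dt de v(t), encontramos a(t) = 36·exp(3·t). Tenemos la aceleración a(t) = 36·exp(3·t). Sustituyendo t = log(2)/3: a(log(2)/3) = 72.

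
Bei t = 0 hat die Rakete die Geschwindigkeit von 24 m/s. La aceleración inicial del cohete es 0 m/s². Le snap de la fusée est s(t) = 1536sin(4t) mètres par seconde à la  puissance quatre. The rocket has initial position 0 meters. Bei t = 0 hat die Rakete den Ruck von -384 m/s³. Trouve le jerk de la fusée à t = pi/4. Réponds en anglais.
To find the answer, we compute 1 integral of s(t) = 1536·sin(4·t). The integral of snap, with j(0) = -384, gives jerk: j(t) = -384·cos(4·t). Using j(t) = -384·cos(4·t) and substituting t = pi/4, we find j = 384.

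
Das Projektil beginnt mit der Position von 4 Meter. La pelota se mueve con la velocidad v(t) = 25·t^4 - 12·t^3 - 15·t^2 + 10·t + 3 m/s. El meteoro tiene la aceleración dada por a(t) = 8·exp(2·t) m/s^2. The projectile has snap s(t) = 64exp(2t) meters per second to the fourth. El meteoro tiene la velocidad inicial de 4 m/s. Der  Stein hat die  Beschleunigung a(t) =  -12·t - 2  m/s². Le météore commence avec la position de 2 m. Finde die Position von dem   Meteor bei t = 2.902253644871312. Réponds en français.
En partant de l'accélération a(t) = 8·exp(2·t), nous prenons 2 intégrales. En intégrant l'accélération et en utilisant la condition initiale v(0) = 4, nous obtenons v(t) = 4·exp(2·t). En intégrant la vitesse et en utilisant la condition initiale x(0) = 2, nous obtenons x(t) = 2·exp(2·t). Nous avons la position x(t) = 2·exp(2·t). En substituant t = 2.902253644871312: x(2.902253644871312) = 663.583351802931.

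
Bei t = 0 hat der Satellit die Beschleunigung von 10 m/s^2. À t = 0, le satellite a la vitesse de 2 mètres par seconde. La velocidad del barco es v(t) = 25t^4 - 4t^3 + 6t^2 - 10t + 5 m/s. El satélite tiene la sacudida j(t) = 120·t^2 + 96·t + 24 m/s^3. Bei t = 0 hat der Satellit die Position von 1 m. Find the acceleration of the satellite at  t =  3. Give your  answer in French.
Pour résoudre ceci, nous devons prendre 1 primitive de notre équation du jerk j(t) = 120·t^2 + 96·t + 24. En intégrant le jerk et en utilisant la condition initiale a(0) = 10, nous obtenons a(t) = 40·t^3 + 48·t^2 + 24·t + 10. De l'équation de l'accélération a(t) = 40·t^3 + 48·t^2 + 24·t + 10, nous substituons t = 3 pour obtenir a = 1594.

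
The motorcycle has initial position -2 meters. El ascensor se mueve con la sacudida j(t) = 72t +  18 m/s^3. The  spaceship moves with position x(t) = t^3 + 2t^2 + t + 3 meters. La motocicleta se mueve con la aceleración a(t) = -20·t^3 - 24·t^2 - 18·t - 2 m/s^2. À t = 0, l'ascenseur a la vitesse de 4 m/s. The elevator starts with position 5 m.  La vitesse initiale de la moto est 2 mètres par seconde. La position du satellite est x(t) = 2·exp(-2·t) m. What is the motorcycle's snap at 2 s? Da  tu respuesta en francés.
Nous devons dériver notre équation de l'accélération a(t) = -20·t^3 - 24·t^2 - 18·t - 2 2 fois. En prenant d/dt de a(t), nous trouvons j(t) = -60·t^2 - 48·t - 18. En dérivant le jerk, nous obtenons le snap: s(t) = -120·t - 48. Nous avons le snap s(t) = -120·t - 48. En substituant t = 2: s(2) = -288.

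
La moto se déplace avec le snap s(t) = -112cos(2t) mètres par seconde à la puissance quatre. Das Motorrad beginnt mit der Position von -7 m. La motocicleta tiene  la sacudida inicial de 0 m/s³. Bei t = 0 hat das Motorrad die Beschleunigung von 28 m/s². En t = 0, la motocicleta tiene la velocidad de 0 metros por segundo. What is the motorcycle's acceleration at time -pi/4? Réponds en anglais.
To solve this, we need to take 2 antiderivatives of our snap equation s(t) = -112·cos(2·t). Integrating snap and using the initial condition j(0) = 0, we get j(t) = -56·sin(2·t). Integrating jerk and using the initial condition a(0) = 28, we get a(t) = 28·cos(2·t). We have acceleration a(t) = 28·cos(2·t). Substituting t = -pi/4: a(-pi/4) = 0.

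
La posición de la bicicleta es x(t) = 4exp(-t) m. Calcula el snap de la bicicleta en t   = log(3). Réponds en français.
Pour résoudre ceci, nous devons prendre 4 dérivées de notre équation de la position x(t) = 4·exp(-t). La dérivée de la position donne la vitesse: v(t) = -4·exp(-t). La dérivée de la vitesse donne l'accélération: a(t) = 4·exp(-t). En dérivant l'accélération, nous obtenons le jerk: j(t) = -4·exp(-t). En prenant d/dt de j(t), nous trouvons s(t) = 4·exp(-t). En utilisant s(t) = 4·exp(-t) et en substituant t = log(3), nous trouvons s = 4/3.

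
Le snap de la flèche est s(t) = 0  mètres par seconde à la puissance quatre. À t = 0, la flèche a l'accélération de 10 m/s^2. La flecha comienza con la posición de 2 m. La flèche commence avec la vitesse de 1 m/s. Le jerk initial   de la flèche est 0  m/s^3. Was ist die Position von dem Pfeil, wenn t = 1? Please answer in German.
Wir müssen unsere Gleichung für den Snap s(t) = 0 4-mal integrieren. Die Stammfunktion von dem Snap ist der Ruck. Mit j(0) = 0 erhalten wir j(t) = 0. Das Integral von dem Ruck, mit a(0) = 10, ergibt die Beschleunigung: a(t) = 10. Mit ∫a(t)dt und Anwendung von v(0) = 1, finden wir v(t) = 10·t + 1. Durch Integration von der Geschwindigkeit und Verwendung der Anfangsbedingung x(0) = 2, erhalten wir x(t) = 5·t^2 + t + 2. Aus der Gleichung für die Position x(t) = 5·t^2 + t + 2, setzen wir t = 1 ein und erhalten x = 8.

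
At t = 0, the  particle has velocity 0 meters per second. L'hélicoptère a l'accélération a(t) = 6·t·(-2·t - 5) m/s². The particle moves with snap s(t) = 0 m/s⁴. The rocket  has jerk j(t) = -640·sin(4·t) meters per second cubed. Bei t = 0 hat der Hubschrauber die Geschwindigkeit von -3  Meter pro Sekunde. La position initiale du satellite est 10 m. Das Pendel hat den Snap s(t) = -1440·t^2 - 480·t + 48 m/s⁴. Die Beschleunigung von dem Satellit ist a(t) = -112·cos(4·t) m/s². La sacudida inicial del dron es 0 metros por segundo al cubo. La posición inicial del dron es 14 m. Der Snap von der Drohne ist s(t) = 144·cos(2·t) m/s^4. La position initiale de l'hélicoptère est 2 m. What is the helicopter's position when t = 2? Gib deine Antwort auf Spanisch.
Partiendo de la aceleración a(t) = 6·t·(-2·t - 5), tomamos 2 antiderivadas. Tomando ∫a(t)dt y aplicando v(0) = -3, encontramos v(t) = -4·t^3 - 15·t^2 - 3. La integral de la velocidad, con x(0) = 2, da la posición: x(t) = -t^4 - 5·t^3 - 3·t + 2. Usando x(t) = -t^4 - 5·t^3 - 3·t + 2 y sustituyendo t = 2, encontramos x = -60.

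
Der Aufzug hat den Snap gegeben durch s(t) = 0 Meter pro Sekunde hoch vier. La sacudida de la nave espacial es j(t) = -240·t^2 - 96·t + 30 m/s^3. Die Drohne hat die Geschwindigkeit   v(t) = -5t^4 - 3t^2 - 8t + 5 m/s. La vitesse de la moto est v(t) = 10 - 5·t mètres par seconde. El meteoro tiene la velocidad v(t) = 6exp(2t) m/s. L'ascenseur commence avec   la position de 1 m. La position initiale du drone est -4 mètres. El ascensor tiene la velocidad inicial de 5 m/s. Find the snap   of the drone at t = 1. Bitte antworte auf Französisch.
Nous devons dériver notre équation de la vitesse v(t) = -5·t^4 - 3·t^2 - 8·t + 5 3 fois. En prenant d/dt de v(t), nous trouvons a(t) = -20·t^3 - 6·t - 8. La dérivée de l'accélération donne le jerk: j(t) = -60·t^2 - 6. La dérivée du jerk donne le snap: s(t) = -120·t. Nous avons le snap s(t) = -120·t. En substituant t = 1: s(1) = -120.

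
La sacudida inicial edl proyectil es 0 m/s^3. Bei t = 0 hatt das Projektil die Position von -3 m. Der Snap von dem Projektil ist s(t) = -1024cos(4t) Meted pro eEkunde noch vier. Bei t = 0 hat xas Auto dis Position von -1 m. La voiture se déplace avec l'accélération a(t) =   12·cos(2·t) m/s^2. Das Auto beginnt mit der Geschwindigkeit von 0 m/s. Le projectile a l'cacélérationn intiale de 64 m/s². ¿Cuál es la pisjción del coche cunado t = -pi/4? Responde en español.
Necesitamos integrar nuestra ecuación de la aceleración a(t) = 12·cos(2·t) 2 veces. La antiderivada de la aceleración, con v(0) = 0, da la velocidad: v(t) = 6·sin(2·t). Tomando ∫v(t)dt y aplicando x(0) = -1, encontramos x(t) = 2 - 3·cos(2·t). Tenemos la posición x(t) = 2 - 3·cos(2·t). Sustituyendo t = -pi/4: x(-pi/4) = 2.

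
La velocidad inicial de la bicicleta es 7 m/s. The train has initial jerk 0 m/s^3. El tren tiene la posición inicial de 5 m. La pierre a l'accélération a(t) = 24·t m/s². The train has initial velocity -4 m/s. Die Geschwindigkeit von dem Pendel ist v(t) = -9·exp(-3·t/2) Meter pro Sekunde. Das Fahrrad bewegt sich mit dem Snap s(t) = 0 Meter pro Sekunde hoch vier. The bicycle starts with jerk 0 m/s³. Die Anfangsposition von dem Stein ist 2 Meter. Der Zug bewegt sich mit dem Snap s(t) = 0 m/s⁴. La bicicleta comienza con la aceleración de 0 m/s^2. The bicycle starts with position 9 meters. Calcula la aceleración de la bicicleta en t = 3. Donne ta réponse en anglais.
We must find the antiderivative of our snap equation s(t) = 0 2 times. Integrating snap and using the initial condition j(0) = 0, we get j(t) = 0. Integrating jerk and using the initial condition a(0) = 0, we get a(t) = 0. Using a(t) = 0 and substituting t = 3, we find a = 0.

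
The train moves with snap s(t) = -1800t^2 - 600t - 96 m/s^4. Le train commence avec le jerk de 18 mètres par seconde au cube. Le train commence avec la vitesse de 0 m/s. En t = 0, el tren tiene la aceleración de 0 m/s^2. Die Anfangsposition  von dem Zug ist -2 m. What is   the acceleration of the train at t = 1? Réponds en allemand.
Wir müssen unsere Gleichung für den Snap s(t) = -1800·t^2 - 600·t - 96 2-mal integrieren. Durch Integration von dem Snap und Verwendung der Anfangsbedingung j(0) = 18, erhalten wir j(t) = -600·t^3 - 300·t^2 - 96·t + 18. Das Integral von dem Ruck ist die Beschleunigung. Mit a(0) = 0 erhalten wir a(t) = 2·t·(-75·t^3 - 50·t^2 - 24·t + 9). Wir haben die Beschleunigung a(t) = 2·t·(-75·t^3 - 50·t^2 - 24·t + 9). Durch Einsetzen von t = 1: a(1) = -280.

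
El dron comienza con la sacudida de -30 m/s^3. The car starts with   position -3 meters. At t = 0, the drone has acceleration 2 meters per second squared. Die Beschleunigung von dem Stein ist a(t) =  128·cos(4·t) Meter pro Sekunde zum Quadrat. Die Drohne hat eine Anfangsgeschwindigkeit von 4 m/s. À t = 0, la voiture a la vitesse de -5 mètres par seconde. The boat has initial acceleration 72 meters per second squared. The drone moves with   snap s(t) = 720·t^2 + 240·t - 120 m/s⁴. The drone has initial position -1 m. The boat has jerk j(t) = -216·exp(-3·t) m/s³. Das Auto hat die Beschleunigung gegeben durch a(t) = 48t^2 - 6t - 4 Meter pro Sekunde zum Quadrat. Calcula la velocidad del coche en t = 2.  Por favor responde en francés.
En partant de l'accélération a(t) = 48·t^2 - 6·t - 4, nous prenons 1 intégrale. La primitive de l'accélération, avec v(0) = -5, donne la vitesse: v(t) = 16·t^3 - 3·t^2 - 4·t - 5. Nous avons la vitesse v(t) = 16·t^3 - 3·t^2 - 4·t - 5. En substituant t = 2: v(2) = 103.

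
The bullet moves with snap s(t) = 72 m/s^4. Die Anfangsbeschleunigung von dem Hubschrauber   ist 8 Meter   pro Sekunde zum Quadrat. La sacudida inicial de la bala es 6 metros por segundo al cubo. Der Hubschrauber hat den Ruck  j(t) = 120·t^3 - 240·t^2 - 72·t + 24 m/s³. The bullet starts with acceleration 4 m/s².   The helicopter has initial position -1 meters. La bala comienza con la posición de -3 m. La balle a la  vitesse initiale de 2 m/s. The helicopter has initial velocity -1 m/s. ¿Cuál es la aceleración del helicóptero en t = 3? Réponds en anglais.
Starting from jerk j(t) = 120·t^3 - 240·t^2 - 72·t + 24, we take 1 antiderivative. Finding the integral of j(t) and using a(0) = 8: a(t) = 30·t^4 - 80·t^3 - 36·t^2 + 24·t + 8. Using a(t) = 30·t^4 - 80·t^3 - 36·t^2 + 24·t + 8 and substituting t = 3, we find a = 26.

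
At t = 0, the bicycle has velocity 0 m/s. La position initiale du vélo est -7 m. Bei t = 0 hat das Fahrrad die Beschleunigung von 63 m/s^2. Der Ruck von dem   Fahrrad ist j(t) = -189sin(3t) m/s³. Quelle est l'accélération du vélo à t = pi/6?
En partant du jerk j(t) = -189·sin(3·t), nous prenons 1 intégrale. La primitive du jerk est l'accélération. En utilisant a(0) = 63, nous obtenons a(t) = 63·cos(3·t). De l'équation de l'accélération a(t) = 63·cos(3·t), nous substituons t = pi/6 pour obtenir a = 0.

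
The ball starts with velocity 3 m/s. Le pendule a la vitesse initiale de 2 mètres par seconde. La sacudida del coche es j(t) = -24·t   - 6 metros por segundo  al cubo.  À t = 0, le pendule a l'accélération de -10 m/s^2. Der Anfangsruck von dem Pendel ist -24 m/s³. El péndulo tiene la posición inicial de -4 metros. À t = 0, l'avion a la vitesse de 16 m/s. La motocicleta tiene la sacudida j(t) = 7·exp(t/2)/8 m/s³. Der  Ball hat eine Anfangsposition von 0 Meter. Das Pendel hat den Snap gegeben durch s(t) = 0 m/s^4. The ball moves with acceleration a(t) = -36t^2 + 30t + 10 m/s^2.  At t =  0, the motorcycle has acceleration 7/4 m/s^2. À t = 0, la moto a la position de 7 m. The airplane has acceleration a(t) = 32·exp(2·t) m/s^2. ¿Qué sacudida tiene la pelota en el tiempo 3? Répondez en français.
Nous devons dériver notre équation de l'accélération a(t) = -36·t^2 + 30·t + 10 1 fois. La dérivée de l'accélération donne le jerk: j(t) = 30 - 72·t. En utilisant j(t) = 30 - 72·t et en substituant t = 3, nous trouvons j = -186.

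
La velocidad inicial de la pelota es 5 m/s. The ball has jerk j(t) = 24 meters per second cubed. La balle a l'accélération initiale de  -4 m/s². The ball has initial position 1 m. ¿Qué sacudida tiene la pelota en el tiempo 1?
Usando j(t) = 24 y sustituyendo t = 1, encontramos j = 24.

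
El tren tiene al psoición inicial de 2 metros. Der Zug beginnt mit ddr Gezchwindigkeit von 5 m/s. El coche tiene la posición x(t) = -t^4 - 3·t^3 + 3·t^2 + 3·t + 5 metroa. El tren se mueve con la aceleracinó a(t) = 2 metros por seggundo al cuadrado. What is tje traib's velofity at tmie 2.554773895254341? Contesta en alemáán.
Wir müssen unsere Gleichung für die Beschleunigung a(t) = 2 1-mal integrieren. Das Integral von der Beschleunigung, mit v(0) = 5, ergibt die Geschwindigkeit: v(t) = 2·t + 5. Mit v(t) = 2·t + 5 und Einsetzen von t = 2.554773895254341, finden wir v = 10.1095477905087.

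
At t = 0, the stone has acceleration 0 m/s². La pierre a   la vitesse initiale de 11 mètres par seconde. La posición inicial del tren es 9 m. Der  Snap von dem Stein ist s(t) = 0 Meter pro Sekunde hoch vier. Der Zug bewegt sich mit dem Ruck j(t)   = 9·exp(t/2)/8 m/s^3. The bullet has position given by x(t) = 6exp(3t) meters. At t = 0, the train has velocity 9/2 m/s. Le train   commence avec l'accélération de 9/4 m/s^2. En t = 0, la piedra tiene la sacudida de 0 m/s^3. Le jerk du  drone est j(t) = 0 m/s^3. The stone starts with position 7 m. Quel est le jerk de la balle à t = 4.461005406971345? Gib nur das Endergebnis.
À t = 4.461005406971345, j = 105119941.495043.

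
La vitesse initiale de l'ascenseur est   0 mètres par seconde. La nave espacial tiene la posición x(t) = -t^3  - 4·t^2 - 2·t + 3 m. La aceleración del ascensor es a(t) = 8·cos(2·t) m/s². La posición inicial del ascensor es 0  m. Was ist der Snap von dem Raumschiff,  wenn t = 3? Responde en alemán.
Um dies zu lösen, müssen wir 4 Ableitungen unserer Gleichung für die Position x(t) = -t^3 - 4·t^2 - 2·t + 3 nehmen. Mit d/dt von x(t) finden wir v(t) = -3·t^2 - 8·t - 2. Die Ableitung von der Geschwindigkeit ergibt die Beschleunigung: a(t) = -6·t - 8. Mit d/dt von a(t) finden wir j(t) = -6. Die Ableitung von dem Ruck ergibt den Snap: s(t) = 0. Mit s(t) = 0 und Einsetzen von t = 3, finden wir s = 0.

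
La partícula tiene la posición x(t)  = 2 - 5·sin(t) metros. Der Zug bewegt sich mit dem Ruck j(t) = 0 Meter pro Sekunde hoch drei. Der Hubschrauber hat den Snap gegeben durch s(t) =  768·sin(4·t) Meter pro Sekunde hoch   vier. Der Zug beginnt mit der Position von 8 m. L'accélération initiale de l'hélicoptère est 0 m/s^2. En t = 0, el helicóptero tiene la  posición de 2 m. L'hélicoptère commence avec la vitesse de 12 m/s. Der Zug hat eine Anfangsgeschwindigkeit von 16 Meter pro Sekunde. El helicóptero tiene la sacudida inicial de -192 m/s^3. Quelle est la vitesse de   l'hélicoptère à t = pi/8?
Pour résoudre ceci, nous devons prendre 3 intégrales de notre équation du snap s(t) = 768·sin(4·t). La primitive du snap, avec j(0) = -192, donne le jerk: j(t) = -192·cos(4·t). L'intégrale du jerk est l'accélération. En utilisant a(0) = 0, nous obtenons a(t) = -48·sin(4·t). La primitive de l'accélération, avec v(0) = 12, donne la vitesse: v(t) = 12·cos(4·t). De l'équation de la vitesse v(t) = 12·cos(4·t), nous substituons t = pi/8 pour obtenir v = 0.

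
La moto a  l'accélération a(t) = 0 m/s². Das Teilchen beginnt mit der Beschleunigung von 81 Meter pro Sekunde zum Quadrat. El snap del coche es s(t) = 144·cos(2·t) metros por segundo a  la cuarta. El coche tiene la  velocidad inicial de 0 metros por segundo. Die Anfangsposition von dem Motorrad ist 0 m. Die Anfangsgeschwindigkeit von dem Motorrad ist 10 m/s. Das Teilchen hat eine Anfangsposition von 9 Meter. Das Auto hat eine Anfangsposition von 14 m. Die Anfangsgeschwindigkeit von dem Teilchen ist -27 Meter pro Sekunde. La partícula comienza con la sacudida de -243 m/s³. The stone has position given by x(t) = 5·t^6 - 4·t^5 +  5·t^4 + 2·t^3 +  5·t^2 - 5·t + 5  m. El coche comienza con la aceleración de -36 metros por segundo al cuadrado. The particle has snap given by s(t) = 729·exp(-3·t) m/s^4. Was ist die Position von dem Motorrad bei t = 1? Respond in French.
En partant de l'accélération a(t) = 0, nous prenons 2 intégrales. L'intégrale de l'accélération est la vitesse. En utilisant v(0) = 10, nous obtenons v(t) = 10. La primitive de la vitesse, avec x(0) = 0, donne la position: x(t) = 10·t. En utilisant x(t) = 10·t et en substituant t = 1, nous trouvons x = 10.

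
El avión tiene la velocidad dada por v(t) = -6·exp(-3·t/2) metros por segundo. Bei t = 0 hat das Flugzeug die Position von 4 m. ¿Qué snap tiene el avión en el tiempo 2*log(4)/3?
Debemos derivar nuestra ecuación de la velocidad v(t) = -6·exp(-3·t/2) 3 veces. Derivando la velocidad, obtenemos la aceleración: a(t) = 9·exp(-3·t/2). Derivando la aceleración, obtenemos la sacudida: j(t) = -27·exp(-3·t/2)/2. Tomando d/dt de j(t), encontramos s(t) = 81·exp(-3·t/2)/4. De la ecuación del snap s(t) = 81·exp(-3·t/2)/4, sustituimos t = 2*log(4)/3 para obtener s = 81/16.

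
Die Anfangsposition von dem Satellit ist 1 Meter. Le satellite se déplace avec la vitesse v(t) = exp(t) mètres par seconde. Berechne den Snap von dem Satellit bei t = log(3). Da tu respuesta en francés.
En partant de la vitesse v(t) = exp(t), nous prenons 3 dérivées. En prenant d/dt de v(t), nous trouvons a(t) = exp(t). La dérivée de l'accélération donne le jerk: j(t) = exp(t). La dérivée du jerk donne le snap: s(t) = exp(t). Nous avons le snap s(t) = exp(t). En substituant t = log(3): s(log(3)) = 3.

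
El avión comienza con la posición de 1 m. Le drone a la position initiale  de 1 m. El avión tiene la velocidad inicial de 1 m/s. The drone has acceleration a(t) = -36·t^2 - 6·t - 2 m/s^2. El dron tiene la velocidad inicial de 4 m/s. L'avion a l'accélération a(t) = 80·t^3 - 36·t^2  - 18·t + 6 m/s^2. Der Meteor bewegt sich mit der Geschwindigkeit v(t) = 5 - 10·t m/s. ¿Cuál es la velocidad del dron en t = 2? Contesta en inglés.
We need to integrate our acceleration equation a(t) = -36·t^2 - 6·t - 2 1 time. The integral of acceleration, with v(0) = 4, gives velocity: v(t) = -12·t^3 - 3·t^2 - 2·t + 4. We have velocity v(t) = -12·t^3 - 3·t^2 - 2·t + 4. Substituting t = 2: v(2) = -108.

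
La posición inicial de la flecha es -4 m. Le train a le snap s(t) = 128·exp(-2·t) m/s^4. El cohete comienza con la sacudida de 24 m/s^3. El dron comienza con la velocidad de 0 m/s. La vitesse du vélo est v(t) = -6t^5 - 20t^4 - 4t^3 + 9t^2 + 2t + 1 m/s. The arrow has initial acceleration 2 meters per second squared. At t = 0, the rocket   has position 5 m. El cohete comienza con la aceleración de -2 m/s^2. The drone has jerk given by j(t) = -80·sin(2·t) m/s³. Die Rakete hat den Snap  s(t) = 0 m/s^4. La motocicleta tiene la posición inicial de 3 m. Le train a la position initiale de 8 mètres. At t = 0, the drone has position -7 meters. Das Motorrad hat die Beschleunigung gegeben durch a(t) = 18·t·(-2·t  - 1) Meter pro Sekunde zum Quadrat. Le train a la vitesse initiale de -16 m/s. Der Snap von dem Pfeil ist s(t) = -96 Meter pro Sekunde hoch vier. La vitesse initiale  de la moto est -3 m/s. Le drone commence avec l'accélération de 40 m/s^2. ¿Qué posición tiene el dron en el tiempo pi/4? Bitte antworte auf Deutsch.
Ausgehend von dem Ruck j(t) = -80·sin(2·t), nehmen wir 3 Stammfunktionen. Die Stammfunktion von dem Ruck, mit a(0) = 40, ergibt die Beschleunigung: a(t) = 40·cos(2·t). Durch Integration von der Beschleunigung und Verwendung der Anfangsbedingung v(0) = 0, erhalten wir v(t) = 20·sin(2·t). Durch Integration von der Geschwindigkeit und Verwendung der Anfangsbedingung x(0) = -7, erhalten wir x(t) = 3 - 10·cos(2·t). Wir haben die Position x(t) = 3 - 10·cos(2·t). Durch Einsetzen von t = pi/4: x(pi/4) = 3.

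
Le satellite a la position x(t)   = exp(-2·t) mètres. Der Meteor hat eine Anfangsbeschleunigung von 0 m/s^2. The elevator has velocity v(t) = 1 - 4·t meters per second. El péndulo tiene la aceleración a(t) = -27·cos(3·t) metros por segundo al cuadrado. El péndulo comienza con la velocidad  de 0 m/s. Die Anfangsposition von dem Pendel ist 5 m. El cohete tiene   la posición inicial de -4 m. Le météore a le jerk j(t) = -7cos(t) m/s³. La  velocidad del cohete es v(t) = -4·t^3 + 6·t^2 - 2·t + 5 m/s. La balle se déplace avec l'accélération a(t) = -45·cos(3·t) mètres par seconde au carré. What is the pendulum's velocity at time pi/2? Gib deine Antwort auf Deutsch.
Wir müssen die Stammfunktion unserer Gleichung für die Beschleunigung a(t) = -27·cos(3·t) 1-mal finden. Durch Integration von der Beschleunigung und Verwendung der Anfangsbedingung v(0) = 0, erhalten wir v(t) = -9·sin(3·t). Wir haben die Geschwindigkeit v(t) = -9·sin(3·t). Durch Einsetzen von t = pi/2: v(pi/2) = 9.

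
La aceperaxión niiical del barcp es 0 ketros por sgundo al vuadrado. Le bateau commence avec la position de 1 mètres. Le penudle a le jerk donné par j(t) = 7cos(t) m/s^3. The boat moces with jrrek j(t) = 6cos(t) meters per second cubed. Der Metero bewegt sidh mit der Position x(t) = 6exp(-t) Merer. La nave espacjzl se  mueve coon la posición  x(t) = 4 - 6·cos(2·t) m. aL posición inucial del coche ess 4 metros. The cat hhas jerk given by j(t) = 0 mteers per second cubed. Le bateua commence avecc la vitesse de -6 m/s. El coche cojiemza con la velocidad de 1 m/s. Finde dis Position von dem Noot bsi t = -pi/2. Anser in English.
We need to integrate our jerk equation j(t) = 6·cos(t) 3 times. The integral of jerk is acceleration. Using a(0) = 0, we get a(t) = 6·sin(t). Finding the antiderivative of a(t) and using v(0) = -6: v(t) = -6·cos(t). Finding the integral of v(t) and using x(0) = 1: x(t) = 1 - 6·sin(t). From the given position equation x(t) = 1 - 6·sin(t), we substitute t = -pi/2 to get x = 7.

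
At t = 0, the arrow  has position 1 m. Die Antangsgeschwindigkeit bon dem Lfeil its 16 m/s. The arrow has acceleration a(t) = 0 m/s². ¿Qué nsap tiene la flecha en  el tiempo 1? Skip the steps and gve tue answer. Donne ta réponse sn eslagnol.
En t = 1, s = 0.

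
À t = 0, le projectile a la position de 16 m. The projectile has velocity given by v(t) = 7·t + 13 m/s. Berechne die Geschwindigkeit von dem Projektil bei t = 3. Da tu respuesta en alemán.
Aus der Gleichung für die Geschwindigkeit v(t) = 7·t + 13, setzen wir t = 3 ein und erhalten v = 34.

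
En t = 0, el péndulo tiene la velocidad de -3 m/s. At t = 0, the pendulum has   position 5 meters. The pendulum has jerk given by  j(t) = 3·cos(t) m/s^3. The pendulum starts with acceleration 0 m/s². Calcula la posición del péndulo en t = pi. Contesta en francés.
En partant du jerk j(t) = 3·cos(t), nous prenons 3 intégrales. La primitive du jerk est l'accélération. En utilisant a(0) = 0, nous obtenons a(t) = 3·sin(t). En prenant ∫a(t)dt et en appliquant v(0) = -3, nous trouvons v(t) = -3·cos(t). La primitive de la vitesse est la position. En utilisant x(0) = 5, nous obtenons x(t) = 5 - 3·sin(t). Nous avons la position x(t) = 5 - 3·sin(t). En substituant t = pi: x(pi) = 5.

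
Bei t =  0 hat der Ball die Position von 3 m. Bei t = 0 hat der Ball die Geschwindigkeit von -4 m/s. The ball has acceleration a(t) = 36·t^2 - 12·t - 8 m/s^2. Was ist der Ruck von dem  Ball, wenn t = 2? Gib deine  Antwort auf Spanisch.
Debemos derivar nuestra ecuación de la aceleración a(t) = 36·t^2 - 12·t - 8 1 vez. Tomando d/dt de a(t), encontramos j(t) = 72·t - 12. Tenemos la sacudida j(t) = 72·t - 12. Sustituyendo t = 2: j(2) = 132.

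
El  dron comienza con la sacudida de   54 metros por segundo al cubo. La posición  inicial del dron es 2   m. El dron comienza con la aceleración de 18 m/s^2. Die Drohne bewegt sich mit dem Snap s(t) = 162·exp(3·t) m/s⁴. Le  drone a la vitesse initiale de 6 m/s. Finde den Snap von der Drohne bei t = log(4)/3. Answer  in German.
Mit s(t) = 162·exp(3·t) und Einsetzen von t = log(4)/3, finden wir s = 648.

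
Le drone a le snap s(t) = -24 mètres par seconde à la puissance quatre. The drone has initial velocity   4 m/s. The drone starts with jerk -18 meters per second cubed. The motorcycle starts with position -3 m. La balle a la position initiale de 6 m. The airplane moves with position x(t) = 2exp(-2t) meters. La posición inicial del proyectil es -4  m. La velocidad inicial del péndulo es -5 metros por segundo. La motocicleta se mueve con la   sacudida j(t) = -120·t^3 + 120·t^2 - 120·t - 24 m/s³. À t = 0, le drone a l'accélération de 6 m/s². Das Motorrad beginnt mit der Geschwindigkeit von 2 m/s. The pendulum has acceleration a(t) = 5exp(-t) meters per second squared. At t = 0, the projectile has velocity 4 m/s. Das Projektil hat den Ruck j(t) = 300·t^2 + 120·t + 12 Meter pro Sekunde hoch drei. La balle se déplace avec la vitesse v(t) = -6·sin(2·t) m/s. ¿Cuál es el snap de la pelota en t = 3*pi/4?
Para resolver esto, necesitamos tomar 3 derivadas de nuestra ecuación de la velocidad v(t) = -6·sin(2·t). Tomando d/dt de v(t), encontramos a(t) = -12·cos(2·t). Derivando la aceleración, obtenemos la sacudida: j(t) = 24·sin(2·t). Tomando d/dt de j(t), encontramos s(t) = 48·cos(2·t). Usando s(t) = 48·cos(2·t) y sustituyendo t = 3*pi/4, encontramos s = 0.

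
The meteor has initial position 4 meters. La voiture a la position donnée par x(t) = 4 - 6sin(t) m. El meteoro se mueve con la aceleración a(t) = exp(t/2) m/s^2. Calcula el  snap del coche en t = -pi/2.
Debemos derivar nuestra ecuación de la posición x(t) = 4 - 6·sin(t) 4 veces. La derivada de la posición da la velocidad: v(t) = -6·cos(t). Derivando la velocidad, obtenemos la aceleración: a(t) = 6·sin(t). Tomando d/dt de a(t), encontramos j(t) = 6·cos(t). Tomando d/dt de j(t), encontramos s(t) = -6·sin(t). De la ecuación del snap s(t) = -6·sin(t), sustituimos t = -pi/2 para obtener s = 6.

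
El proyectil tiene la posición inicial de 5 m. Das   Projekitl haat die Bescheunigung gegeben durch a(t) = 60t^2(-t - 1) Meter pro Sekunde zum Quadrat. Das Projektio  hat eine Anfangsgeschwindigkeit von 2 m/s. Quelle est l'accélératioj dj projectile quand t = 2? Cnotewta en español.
De la ecuación de la aceleración a(t) = 60·t^2·(-t - 1), sustituimos t = 2 para obtener a = -720.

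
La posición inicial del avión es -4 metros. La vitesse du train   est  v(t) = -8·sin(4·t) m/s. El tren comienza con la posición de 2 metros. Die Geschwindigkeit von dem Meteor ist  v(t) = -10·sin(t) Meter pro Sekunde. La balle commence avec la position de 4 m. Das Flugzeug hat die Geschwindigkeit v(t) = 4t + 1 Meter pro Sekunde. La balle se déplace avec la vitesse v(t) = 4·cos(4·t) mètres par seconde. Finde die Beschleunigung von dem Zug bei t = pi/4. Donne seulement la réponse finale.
a(pi/4) = 32.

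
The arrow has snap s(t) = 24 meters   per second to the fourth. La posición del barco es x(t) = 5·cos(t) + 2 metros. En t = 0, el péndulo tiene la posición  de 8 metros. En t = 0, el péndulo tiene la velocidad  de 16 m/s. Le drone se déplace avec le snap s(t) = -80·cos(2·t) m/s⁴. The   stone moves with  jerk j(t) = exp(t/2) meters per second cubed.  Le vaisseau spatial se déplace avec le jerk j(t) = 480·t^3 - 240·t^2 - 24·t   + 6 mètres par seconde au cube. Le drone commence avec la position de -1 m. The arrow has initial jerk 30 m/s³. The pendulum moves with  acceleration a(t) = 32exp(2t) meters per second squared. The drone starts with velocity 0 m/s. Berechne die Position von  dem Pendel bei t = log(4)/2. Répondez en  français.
Pour résoudre ceci, nous devons prendre 2 intégrales de notre équation de l'accélération a(t) = 32·exp(2·t). La primitive de l'accélération, avec v(0) = 16, donne la vitesse: v(t) = 16·exp(2·t). L'intégrale de la vitesse est la position. En utilisant x(0) = 8, nous obtenons x(t) = 8·exp(2·t). En utilisant x(t) = 8·exp(2·t) et en substituant t = log(4)/2, nous trouvons x = 32.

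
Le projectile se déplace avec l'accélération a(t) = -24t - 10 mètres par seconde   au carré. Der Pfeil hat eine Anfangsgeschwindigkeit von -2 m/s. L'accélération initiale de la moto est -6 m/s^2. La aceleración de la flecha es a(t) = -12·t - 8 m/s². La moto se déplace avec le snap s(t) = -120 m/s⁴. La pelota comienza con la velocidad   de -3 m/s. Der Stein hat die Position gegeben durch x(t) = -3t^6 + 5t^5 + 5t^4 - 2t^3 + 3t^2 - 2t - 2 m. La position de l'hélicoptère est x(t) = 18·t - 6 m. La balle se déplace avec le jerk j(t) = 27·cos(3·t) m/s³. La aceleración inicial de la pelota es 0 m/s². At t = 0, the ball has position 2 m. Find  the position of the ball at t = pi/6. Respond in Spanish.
Necesitamos integrar nuestra ecuación de la sacudida j(t) = 27·cos(3·t) 3 veces. La integral de la sacudida, con a(0) = 0, da la aceleración: a(t) = 9·sin(3·t). Tomando ∫a(t)dt y aplicando v(0) = -3, encontramos v(t) = -3·cos(3·t). Integrando la velocidad y usando la condición inicial x(0) = 2, obtenemos x(t) = 2 - sin(3·t). Tenemos la posición x(t) = 2 - sin(3·t). Sustituyendo t = pi/6: x(pi/6) = 1.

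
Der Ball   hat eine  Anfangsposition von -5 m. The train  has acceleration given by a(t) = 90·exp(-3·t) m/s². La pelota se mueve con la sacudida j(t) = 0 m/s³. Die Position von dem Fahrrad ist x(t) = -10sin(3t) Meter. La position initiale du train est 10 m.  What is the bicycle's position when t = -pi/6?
Using x(t) = -10·sin(3·t) and substituting t = -pi/6, we find x = 10.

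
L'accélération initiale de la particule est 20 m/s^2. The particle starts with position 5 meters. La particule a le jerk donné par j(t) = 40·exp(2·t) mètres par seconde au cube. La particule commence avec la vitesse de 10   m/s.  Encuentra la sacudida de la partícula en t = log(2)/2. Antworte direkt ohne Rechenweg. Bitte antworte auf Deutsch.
Bei t = log(2)/2, j = 80.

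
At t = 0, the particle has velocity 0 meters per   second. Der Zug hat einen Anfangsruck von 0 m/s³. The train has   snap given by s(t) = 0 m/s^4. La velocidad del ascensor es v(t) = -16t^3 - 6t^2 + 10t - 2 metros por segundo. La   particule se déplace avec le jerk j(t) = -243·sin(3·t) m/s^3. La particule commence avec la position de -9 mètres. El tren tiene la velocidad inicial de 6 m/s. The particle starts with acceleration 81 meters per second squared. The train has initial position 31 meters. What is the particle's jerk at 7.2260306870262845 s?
From the given jerk equation j(t) = -243·sin(3·t), we substitute t = 7.2260306870262845 to get j = -74.8362307741871.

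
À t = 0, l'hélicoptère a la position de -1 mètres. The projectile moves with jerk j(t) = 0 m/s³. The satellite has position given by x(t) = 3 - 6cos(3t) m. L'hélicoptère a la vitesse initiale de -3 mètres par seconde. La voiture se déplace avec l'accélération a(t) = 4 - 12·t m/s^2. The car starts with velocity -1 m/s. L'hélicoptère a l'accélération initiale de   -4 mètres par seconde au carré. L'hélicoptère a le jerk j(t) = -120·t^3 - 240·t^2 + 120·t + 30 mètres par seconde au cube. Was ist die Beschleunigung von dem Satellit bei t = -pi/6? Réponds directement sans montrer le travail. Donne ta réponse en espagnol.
En t = -pi/6, a = 0.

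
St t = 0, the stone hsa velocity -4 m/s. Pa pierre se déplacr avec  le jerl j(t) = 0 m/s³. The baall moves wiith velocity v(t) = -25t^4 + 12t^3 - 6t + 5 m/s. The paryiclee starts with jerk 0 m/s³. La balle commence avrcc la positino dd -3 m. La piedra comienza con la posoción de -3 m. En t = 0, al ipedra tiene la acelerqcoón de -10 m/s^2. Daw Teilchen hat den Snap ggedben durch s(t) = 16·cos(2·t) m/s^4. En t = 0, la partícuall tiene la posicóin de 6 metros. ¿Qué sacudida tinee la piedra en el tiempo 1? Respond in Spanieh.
Usando j(t) = 0 y sustituyendo t = 1, encontramos j = 0.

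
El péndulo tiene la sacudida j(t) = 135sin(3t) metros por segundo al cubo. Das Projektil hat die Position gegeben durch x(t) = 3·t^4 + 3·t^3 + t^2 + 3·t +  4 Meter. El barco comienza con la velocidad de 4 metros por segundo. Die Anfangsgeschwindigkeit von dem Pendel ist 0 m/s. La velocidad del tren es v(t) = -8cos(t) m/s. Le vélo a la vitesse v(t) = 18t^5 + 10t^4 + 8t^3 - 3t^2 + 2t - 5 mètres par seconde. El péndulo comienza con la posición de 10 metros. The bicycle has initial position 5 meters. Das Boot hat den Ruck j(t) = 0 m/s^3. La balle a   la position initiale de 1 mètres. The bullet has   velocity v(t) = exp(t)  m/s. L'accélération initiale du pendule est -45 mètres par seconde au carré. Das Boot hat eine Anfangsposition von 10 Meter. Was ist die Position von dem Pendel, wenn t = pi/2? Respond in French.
En partant du jerk j(t) = 135·sin(3·t), nous prenons 3 intégrales. En intégrant le jerk et en utilisant la condition initiale a(0) = -45, nous obtenons a(t) = -45·cos(3·t). En intégrant l'accélération et en utilisant la condition initiale v(0) = 0, nous obtenons v(t) = -15·sin(3·t). L'intégrale de la vitesse, avec x(0) = 10, donne la position: x(t) = 5·cos(3·t) + 5. De l'équation de la position x(t) = 5·cos(3·t) + 5, nous substituons t = pi/2 pour obtenir x = 5.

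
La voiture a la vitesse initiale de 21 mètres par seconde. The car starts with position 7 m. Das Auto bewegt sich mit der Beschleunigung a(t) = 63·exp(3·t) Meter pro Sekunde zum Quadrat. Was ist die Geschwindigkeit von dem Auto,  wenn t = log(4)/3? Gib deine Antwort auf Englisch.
Starting from acceleration a(t) = 63·exp(3·t), we take 1 antiderivative. Integrating acceleration and using the initial condition v(0) = 21, we get v(t) = 21·exp(3·t). We have velocity v(t) = 21·exp(3·t). Substituting t = log(4)/3: v(log(4)/3) = 84.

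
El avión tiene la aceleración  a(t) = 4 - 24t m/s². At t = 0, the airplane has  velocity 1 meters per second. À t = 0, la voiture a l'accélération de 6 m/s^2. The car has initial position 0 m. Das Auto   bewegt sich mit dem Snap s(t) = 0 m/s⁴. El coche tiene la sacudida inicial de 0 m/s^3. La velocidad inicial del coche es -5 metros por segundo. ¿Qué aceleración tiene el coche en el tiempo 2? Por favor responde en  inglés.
We must find the integral of our snap equation s(t) = 0 2 times. The antiderivative of snap is jerk. Using j(0) = 0, we get j(t) = 0. Finding the antiderivative of j(t) and using a(0) = 6: a(t) = 6. We have acceleration a(t) = 6. Substituting t = 2: a(2) = 6.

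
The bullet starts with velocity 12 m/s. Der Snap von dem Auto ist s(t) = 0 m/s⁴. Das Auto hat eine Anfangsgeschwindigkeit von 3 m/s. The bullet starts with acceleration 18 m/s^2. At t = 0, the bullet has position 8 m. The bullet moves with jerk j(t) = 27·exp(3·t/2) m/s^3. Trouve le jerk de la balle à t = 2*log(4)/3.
En utilisant j(t) = 27·exp(3·t/2) et en substituant t = 2*log(4)/3, nous trouvons j = 108.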